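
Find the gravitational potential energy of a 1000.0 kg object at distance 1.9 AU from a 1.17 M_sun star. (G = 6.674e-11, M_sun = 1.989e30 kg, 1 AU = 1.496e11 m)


M = 1.17 * 1.989e30 kg = 2.32713e+30 kg; r = 1.9 AU * 1.496e11 m/AU = 2.8424e+11 m. U = -GM*m/r = -(6.674e-11 * 2.32713e+30 * 1000.0) / 2.8424e+11 = -5.464e+11

-5.464e+11 J


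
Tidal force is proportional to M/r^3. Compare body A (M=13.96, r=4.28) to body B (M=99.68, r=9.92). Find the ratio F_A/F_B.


Ratio = (M1/r1^3) / (M2/r2^3) = (13.96/4.28^3) / (99.68/9.92^3) = 1.7437

1.7437


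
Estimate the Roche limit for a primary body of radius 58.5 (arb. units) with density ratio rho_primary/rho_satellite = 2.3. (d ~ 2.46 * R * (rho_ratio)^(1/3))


d_Roche = 2.46 * 58.5 * 2.3^(1/3) = 189.9621

189.9621


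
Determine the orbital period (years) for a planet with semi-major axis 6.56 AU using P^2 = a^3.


P = a^(3/2) = 6.56^1.5 = 16.8018

16.8018 years


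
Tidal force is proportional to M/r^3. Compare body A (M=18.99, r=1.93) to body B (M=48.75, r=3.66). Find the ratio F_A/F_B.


Ratio = (M1/r1^3) / (M2/r2^3) = (18.99/1.93^3) / (48.75/3.66^3) = 2.6566

2.6566


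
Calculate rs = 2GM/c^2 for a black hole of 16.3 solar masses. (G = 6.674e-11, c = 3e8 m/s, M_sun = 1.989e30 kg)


M = 16.3 * 1.989e30 kg = 3.24207e+31 kg. rs = 2GM/c^2 = 2 * 6.674e-11 * 3.24207e+31 / (3e8)^2 = 48083.5004

48083.5004 m


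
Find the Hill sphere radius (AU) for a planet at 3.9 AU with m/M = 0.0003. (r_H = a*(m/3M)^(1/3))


r_H = a * (m/3M)^(1/3) = 3.9 * (0.0003/3)^(1/3) = 0.181

0.181 AU


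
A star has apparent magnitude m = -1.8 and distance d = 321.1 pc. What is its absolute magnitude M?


M = m - 5*log10(d) + 5 = -1.8 - 5*log10(321.1) + 5 = -9.3332

-9.3332


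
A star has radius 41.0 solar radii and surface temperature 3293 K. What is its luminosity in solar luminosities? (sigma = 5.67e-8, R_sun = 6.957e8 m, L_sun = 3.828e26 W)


R = 41.0 * 6.957e8 m = 2.85237e+10 m. L = 4*pi*R^2*sigma*T^4 = 4*pi*(2.85237e+10)^2 * 5.67e-8 * 3293^4 = 6.816658949e+28 W. L/L_sun = 6.816658949e+28 / 3.828e26 = 178.0736

178.0736 L_sun


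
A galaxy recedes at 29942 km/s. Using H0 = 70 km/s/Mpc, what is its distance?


d = v / H0 = 29942 / 70 = 427.7429

427.7429 Mpc


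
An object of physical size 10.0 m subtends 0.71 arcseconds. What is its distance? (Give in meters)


D = size / theta_rad, theta_rad = 0.71 * pi/(180*3600) = 3.442e-06, D = 2.905e+06

2.905e+06 m


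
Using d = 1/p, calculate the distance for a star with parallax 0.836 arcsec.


d = 1/p = 1/0.836 = 1.1962

1.1962 pc


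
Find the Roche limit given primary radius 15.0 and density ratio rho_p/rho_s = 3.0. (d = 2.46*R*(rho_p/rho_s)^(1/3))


d_Roche = 2.46 * 15.0 * 3.0^(1/3) = 53.219

53.219


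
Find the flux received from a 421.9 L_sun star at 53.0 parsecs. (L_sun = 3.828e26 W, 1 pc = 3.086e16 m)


F = L / (4*pi*d^2) = 1.615e+29 / (4*pi*(1.636e+18)^2) = 4.804e-09

4.804e-09 W/m^2


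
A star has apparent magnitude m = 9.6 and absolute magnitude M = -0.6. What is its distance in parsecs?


d = 10^((m - M + 5)/5) = 10^((9.6 - -0.6 + 5)/5) = 1096.4782

1096.4782 pc


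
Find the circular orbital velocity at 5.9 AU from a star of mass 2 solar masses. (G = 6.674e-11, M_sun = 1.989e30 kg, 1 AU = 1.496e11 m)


v = sqrt(GM/r) = sqrt(6.674e-11 * 3.978e+30 / 8.826e+11) = 17343.3779

17343.3779 m/s


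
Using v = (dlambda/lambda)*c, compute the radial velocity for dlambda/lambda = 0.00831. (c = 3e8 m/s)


v = (dlambda/lambda) * c = 0.00831 * 3e8 = 2.493e+06

2.493e+06 m/s


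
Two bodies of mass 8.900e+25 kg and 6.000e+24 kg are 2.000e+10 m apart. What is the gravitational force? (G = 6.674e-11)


F = G*m1*m2/r^2 = 6.674e-11 * 8.900e+25 * 6.000e+24 / (2.000e+10)^2 = 6.674e-11 * 5.340e+50 / 4.000e+20 = 8.910e+19

8.910e+19 N


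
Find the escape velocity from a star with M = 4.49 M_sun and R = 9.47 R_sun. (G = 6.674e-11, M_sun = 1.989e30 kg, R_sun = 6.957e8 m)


M = 4.49 * 1.989e30 kg = 8.93061e+30 kg; R = 9.47 * 6.957e8 m = 6.588279e+09 m. v_esc = sqrt(2GM/R) = sqrt(2 * 6.674e-11 * 8.93061e+30 / 6.588279e+09) = 425365.8987

425365.8987 m/s


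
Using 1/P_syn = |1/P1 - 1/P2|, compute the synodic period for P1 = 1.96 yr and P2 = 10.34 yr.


1/P_syn = |1/P1 - 1/P2| = |1/1.96 - 1/10.34| => P_syn = 2.4184

2.4184 years


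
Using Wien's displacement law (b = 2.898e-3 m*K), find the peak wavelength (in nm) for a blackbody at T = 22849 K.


lam_max = b / T = 2.898e-3 / 22849 = 1.268e-07 m = 126.8327 nm

126.8327 nm


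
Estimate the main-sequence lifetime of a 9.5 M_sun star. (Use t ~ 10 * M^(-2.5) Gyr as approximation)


t = 10 * M^(-2.5) = 10 * 9.5^(-2.5) = 0.0359

0.0359 Gyr


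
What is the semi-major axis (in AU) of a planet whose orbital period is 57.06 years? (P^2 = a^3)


a = P^(2/3) = 57.06^(2/3) = 14.8214

14.8214 AU


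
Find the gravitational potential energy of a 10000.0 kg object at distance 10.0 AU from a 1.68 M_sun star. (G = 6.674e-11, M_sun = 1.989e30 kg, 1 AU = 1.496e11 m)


M = 1.68 * 1.989e30 kg = 3.34152e+30 kg; r = 10.0 AU * 1.496e11 m/AU = 1.496e+12 m. U = -GM*m/r = -(6.674e-11 * 3.34152e+30 * 10000.0) / 1.496e+12 = -1.491e+12

-1.491e+12 J


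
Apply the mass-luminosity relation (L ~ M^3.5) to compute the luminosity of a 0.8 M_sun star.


L/L_sun = (M/M_sun)^3.5 = 0.8^3.5 = 0.4579

0.4579 L_sun


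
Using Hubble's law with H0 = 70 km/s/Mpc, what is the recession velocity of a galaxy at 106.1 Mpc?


v = H0 * d = 70 * 106.1 = 7427.0

7427.0 km/s


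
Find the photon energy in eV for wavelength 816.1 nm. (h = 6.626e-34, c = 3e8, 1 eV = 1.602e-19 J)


E = hc/lambda = 6.626e-34 * 3e8 / 8.161e-07 = 2.436e-19 J = 1.5204 eV

1.5204 eV


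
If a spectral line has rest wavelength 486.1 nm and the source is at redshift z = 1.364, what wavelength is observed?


lam_obs = lam_emit * (1 + z) = 486.1 * (1 + 1.364) = 1149.1404

1149.1404 nm


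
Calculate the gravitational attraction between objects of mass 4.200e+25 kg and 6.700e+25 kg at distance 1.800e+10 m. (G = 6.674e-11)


F = G*m1*m2/r^2 = 6.674e-11 * 4.200e+25 * 6.700e+25 / (1.800e+10)^2 = 6.674e-11 * 2.814e+51 / 3.240e+20 = 5.796e+20

5.796e+20 N


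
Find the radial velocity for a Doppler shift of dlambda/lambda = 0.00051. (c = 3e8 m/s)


v = (dlambda/lambda) * c = 0.00051 * 3e8 = 153000.0

153000.0 m/s


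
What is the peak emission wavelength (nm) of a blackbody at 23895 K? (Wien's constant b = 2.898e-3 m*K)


lam_max = b / T = 2.898e-3 / 23895 = 1.213e-07 m = 121.2806 nm

121.2806 nm


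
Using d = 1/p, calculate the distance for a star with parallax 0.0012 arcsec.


d = 1/p = 1/0.0012 = 833.3333

833.3333 pc


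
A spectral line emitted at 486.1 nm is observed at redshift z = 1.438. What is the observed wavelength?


lam_obs = lam_emit * (1 + z) = 486.1 * (1 + 1.438) = 1185.1118

1185.1118 nm


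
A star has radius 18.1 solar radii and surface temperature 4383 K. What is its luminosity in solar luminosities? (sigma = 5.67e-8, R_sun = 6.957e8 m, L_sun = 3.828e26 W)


R = 18.1 * 6.957e8 m = 1.259217e+10 m. L = 4*pi*R^2*sigma*T^4 = 4*pi*(1.259217e+10)^2 * 5.67e-8 * 4383^4 = 4.169461442e+28 W. L/L_sun = 4.169461442e+28 / 3.828e26 = 108.9201

108.9201 L_sun


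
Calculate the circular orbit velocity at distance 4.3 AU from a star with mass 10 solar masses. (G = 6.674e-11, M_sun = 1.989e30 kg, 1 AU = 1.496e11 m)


v = sqrt(GM/r) = sqrt(6.674e-11 * 1.989e+31 / 6.433e+11) = 45426.6246

45426.6246 m/s


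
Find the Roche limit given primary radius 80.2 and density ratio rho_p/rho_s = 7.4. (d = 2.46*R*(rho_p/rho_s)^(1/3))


d_Roche = 2.46 * 80.2 * 7.4^(1/3) = 384.462

384.462


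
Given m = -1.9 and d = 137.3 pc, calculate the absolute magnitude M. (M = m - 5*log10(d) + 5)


M = m - 5*log10(d) + 5 = -1.9 - 5*log10(137.3) + 5 = -7.5884

-7.5884


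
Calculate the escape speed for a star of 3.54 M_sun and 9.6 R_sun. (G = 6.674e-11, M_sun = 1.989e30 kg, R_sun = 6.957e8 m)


M = 3.54 * 1.989e30 kg = 7.04106e+30 kg; R = 9.6 * 6.957e8 m = 6.67872e+09 m. v_esc = sqrt(2GM/R) = sqrt(2 * 6.674e-11 * 7.04106e+30 / 6.67872e+09) = 375128.8826

375128.8826 m/s


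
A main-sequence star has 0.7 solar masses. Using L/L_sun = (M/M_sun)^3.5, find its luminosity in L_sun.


L/L_sun = (M/M_sun)^3.5 = 0.7^3.5 = 0.287

0.287 L_sun


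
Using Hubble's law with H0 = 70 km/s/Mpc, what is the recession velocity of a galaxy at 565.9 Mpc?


v = H0 * d = 70 * 565.9 = 39613.0

39613.0 km/s


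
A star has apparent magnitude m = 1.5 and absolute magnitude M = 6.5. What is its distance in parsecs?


d = 10^((m - M + 5)/5) = 10^((1.5 - 6.5 + 5)/5) = 1.0

1.0 pc


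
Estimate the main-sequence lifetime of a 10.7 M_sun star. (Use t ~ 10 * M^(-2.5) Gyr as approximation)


t = 10 * M^(-2.5) = 10 * 10.7^(-2.5) = 0.0267

0.0267 Gyr


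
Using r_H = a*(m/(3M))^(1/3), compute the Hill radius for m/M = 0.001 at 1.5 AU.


r_H = a * (m/3M)^(1/3) = 1.5 * (0.001/3)^(1/3) = 0.104

0.104 AU


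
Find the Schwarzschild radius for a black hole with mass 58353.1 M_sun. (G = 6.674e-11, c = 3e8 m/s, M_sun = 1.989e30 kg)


M = 58353.1 * 1.989e30 kg = 1.160643159e+35 kg. rs = 2GM/c^2 = 2 * 6.674e-11 * 1.160643159e+35 / (3e8)^2 = 1.721e+08

1.721e+08 m


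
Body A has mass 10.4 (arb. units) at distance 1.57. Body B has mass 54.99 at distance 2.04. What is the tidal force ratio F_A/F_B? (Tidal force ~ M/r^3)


Ratio = (M1/r1^3) / (M2/r2^3) = (10.4/1.57^3) / (54.99/2.04^3) = 0.4149

0.4149


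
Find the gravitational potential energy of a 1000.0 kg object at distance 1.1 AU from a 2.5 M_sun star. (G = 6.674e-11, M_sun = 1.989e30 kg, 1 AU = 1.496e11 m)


M = 2.5 * 1.989e30 kg = 4.9725e+30 kg; r = 1.1 AU * 1.496e11 m/AU = 1.6456e+11 m. U = -GM*m/r = -(6.674e-11 * 4.9725e+30 * 1000.0) / 1.6456e+11 = -2.017e+12

-2.017e+12 J


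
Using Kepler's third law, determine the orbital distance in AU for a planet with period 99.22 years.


a = P^(2/3) = 99.22^(2/3) = 21.4322

21.4322 AU


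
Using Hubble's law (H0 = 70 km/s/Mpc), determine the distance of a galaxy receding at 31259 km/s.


d = v / H0 = 31259 / 70 = 446.5571

446.5571 Mpc


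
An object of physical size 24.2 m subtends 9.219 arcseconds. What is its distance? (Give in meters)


D = size / theta_rad, theta_rad = 9.219 * pi/(180*3600) = 4.469e-05, D = 541447.9131

541447.9131 m


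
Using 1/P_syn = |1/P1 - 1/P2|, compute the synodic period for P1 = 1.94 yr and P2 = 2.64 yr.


1/P_syn = |1/P1 - 1/P2| = |1/1.94 - 1/2.64| => P_syn = 7.3166

7.3166 years


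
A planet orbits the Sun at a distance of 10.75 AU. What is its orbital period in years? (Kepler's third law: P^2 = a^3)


P = a^(3/2) = 10.75^1.5 = 35.2462

35.2462 years


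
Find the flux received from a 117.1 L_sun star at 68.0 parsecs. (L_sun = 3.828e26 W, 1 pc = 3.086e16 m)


F = L / (4*pi*d^2) = 4.483e+28 / (4*pi*(2.098e+18)^2) = 8.100e-10

8.100e-10 W/m^2


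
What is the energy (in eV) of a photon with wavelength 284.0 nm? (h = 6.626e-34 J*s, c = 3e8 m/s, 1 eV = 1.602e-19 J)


E = hc/lambda = 6.626e-34 * 3e8 / 2.840e-07 = 6.999e-19 J = 4.3691 eV

4.3691 eV


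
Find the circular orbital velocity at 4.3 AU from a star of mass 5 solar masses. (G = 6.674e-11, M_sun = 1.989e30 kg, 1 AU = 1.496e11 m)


v = sqrt(GM/r) = sqrt(6.674e-11 * 9.945e+30 / 6.433e+11) = 32121.4743

32121.4743 m/s


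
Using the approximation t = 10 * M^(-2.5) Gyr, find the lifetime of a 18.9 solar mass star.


t = 10 * M^(-2.5) = 10 * 18.9^(-2.5) = 0.0064

0.0064 Gyr


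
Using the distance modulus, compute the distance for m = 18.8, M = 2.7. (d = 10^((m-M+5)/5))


d = 10^((m - M + 5)/5) = 10^((18.8 - 2.7 + 5)/5) = 16595.8691

16595.8691 pc


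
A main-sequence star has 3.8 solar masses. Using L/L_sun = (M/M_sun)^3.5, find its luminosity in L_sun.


L/L_sun = (M/M_sun)^3.5 = 3.8^3.5 = 106.9652

106.9652 L_sun


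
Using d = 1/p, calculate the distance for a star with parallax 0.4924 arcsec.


d = 1/p = 1/0.4924 = 2.0309

2.0309 pc


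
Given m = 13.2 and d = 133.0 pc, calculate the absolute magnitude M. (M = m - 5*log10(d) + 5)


M = m - 5*log10(d) + 5 = 13.2 - 5*log10(133.0) + 5 = 7.5807

7.5807


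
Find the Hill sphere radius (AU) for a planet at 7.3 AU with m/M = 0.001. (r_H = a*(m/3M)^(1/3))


r_H = a * (m/3M)^(1/3) = 7.3 * (0.001/3)^(1/3) = 0.5062

0.5062 AU


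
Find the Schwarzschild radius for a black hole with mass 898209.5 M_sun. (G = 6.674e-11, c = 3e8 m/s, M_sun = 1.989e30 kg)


M = 898209.5 * 1.989e30 kg = 1.786538695e+36 kg. rs = 2GM/c^2 = 2 * 6.674e-11 * 1.786538695e+36 / (3e8)^2 = 2.650e+09

2.650e+09 m


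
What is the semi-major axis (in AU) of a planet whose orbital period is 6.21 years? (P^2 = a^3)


a = P^(2/3) = 6.21^(2/3) = 3.3785

3.3785 AU


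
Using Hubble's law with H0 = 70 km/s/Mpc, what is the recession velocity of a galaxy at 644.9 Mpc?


v = H0 * d = 70 * 644.9 = 45143.0

45143.0 km/s


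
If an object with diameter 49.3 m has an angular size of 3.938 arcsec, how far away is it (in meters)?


D = size / theta_rad, theta_rad = 3.938 * pi/(180*3600) = 1.909e-05, D = 2.582e+06

2.582e+06 m


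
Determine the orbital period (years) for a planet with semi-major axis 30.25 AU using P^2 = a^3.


P = a^(3/2) = 30.25^1.5 = 166.375

166.375 years


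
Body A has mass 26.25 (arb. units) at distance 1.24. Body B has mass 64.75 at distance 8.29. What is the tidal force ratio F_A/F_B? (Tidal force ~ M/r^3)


Ratio = (M1/r1^3) / (M2/r2^3) = (26.25/1.24^3) / (64.75/8.29^3) = 121.1401

121.1401


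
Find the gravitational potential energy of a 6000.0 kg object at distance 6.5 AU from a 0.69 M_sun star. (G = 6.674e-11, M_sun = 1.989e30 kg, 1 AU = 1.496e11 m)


M = 0.69 * 1.989e30 kg = 1.37241e+30 kg; r = 6.5 AU * 1.496e11 m/AU = 9.724e+11 m. U = -GM*m/r = -(6.674e-11 * 1.37241e+30 * 6000.0) / 9.724e+11 = -5.652e+11

-5.652e+11 J


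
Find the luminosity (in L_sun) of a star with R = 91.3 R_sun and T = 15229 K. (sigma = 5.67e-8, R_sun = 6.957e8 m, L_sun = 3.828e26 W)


R = 91.3 * 6.957e8 m = 6.351741e+10 m. L = 4*pi*R^2*sigma*T^4 = 4*pi*(6.351741e+10)^2 * 5.67e-8 * 15229^4 = 1.54619417e+32 W. L/L_sun = 1.54619417e+32 / 3.828e26 = 403916.9723

403916.9723 L_sun


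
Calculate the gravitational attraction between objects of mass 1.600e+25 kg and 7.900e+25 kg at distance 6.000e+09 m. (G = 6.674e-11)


F = G*m1*m2/r^2 = 6.674e-11 * 1.600e+25 * 7.900e+25 / (6.000e+09)^2 = 6.674e-11 * 1.264e+51 / 3.600e+19 = 2.343e+21

2.343e+21 N


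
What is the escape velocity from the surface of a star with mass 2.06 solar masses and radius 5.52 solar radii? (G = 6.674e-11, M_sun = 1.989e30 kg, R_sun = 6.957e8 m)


M = 2.06 * 1.989e30 kg = 4.09734e+30 kg; R = 5.52 * 6.957e8 m = 3.840264e+09 m. v_esc = sqrt(2GM/R) = sqrt(2 * 6.674e-11 * 4.09734e+30 / 3.840264e+09) = 377379.722

377379.722 m/s


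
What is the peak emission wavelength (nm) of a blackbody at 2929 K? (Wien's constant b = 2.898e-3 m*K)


lam_max = b / T = 2.898e-3 / 2929 = 9.894e-07 m = 989.4162 nm

989.4162 nm


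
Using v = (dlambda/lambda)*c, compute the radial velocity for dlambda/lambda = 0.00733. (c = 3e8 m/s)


v = (dlambda/lambda) * c = 0.00733 * 3e8 = 2.199e+06

2.199e+06 m/s


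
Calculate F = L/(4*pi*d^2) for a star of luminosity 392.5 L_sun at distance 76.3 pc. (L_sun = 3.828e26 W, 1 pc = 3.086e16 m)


F = L / (4*pi*d^2) = 1.502e+29 / (4*pi*(2.355e+18)^2) = 2.157e-09

2.157e-09 W/m^2


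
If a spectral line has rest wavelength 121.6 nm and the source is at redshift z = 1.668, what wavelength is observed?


lam_obs = lam_emit * (1 + z) = 121.6 * (1 + 1.668) = 324.4288

324.4288 nm


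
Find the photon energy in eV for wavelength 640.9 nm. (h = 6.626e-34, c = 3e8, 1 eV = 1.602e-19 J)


E = hc/lambda = 6.626e-34 * 3e8 / 6.409e-07 = 3.102e-19 J = 1.9361 eV

1.9361 eV


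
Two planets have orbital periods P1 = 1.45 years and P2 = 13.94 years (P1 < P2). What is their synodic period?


1/P_syn = |1/P1 - 1/P2| = |1/1.45 - 1/13.94| => P_syn = 1.6183

1.6183 years


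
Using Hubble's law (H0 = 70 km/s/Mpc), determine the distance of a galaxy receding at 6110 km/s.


d = v / H0 = 6110 / 70 = 87.2857

87.2857 Mpc


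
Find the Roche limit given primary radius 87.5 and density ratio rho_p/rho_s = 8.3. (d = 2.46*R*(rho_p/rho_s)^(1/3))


d_Roche = 2.46 * 87.5 * 8.3^(1/3) = 435.8154

435.8154


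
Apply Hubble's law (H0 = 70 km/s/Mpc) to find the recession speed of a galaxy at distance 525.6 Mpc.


v = H0 * d = 70 * 525.6 = 36792.0

36792.0 km/s


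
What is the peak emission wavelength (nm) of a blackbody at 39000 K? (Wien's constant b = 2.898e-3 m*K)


lam_max = b / T = 2.898e-3 / 39000 = 7.431e-08 m = 74.3077 nm

74.3077 nm


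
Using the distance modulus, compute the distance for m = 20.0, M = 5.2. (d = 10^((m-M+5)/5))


d = 10^((m - M + 5)/5) = 10^((20.0 - 5.2 + 5)/5) = 9120.1084

9120.1084 pc


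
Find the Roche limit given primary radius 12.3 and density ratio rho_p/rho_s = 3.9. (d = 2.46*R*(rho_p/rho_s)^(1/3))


d_Roche = 2.46 * 12.3 * 3.9^(1/3) = 47.6279

47.6279


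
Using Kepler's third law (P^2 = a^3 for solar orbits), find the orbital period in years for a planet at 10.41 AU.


P = a^(3/2) = 10.41^1.5 = 33.5874

33.5874 years


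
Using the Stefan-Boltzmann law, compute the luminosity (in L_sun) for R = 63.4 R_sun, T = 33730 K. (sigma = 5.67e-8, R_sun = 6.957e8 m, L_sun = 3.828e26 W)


R = 63.4 * 6.957e8 m = 4.410738e+10 m. L = 4*pi*R^2*sigma*T^4 = 4*pi*(4.410738e+10)^2 * 5.67e-8 * 33730^4 = 1.794241139e+33 W. L/L_sun = 1.794241139e+33 / 3.828e26 = 4.687e+06

4.687e+06 L_sun


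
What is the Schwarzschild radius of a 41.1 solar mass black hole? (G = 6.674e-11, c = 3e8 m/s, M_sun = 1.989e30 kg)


M = 41.1 * 1.989e30 kg = 8.17479e+31 kg. rs = 2GM/c^2 = 2 * 6.674e-11 * 8.17479e+31 / (3e8)^2 = 121241.2188

121241.2188 m


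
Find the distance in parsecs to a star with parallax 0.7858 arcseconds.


d = 1/p = 1/0.7858 = 1.2726

1.2726 pc


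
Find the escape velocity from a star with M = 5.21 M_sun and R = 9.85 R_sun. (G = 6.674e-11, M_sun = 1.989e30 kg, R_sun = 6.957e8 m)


M = 5.21 * 1.989e30 kg = 1.036269e+31 kg; R = 9.85 * 6.957e8 m = 6.852645e+09 m. v_esc = sqrt(2GM/R) = sqrt(2 * 6.674e-11 * 1.036269e+31 / 6.852645e+09) = 449278.0853

449278.0853 m/s


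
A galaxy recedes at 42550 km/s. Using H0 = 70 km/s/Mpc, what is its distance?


d = v / H0 = 42550 / 70 = 607.8571

607.8571 Mpc


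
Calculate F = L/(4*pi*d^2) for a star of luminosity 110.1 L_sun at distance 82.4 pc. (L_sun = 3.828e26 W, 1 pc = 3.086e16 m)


F = L / (4*pi*d^2) = 4.215e+28 / (4*pi*(2.543e+18)^2) = 5.187e-10

5.187e-10 W/m^2


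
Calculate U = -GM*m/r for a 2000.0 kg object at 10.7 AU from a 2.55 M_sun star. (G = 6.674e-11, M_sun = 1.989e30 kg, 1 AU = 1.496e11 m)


M = 2.55 * 1.989e30 kg = 5.07195e+30 kg; r = 10.7 AU * 1.496e11 m/AU = 1.60072e+12 m. U = -GM*m/r = -(6.674e-11 * 5.07195e+30 * 2000.0) / 1.60072e+12 = -4.229e+11

-4.229e+11 J


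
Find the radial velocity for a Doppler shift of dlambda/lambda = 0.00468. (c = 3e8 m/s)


v = (dlambda/lambda) * c = 0.00468 * 3e8 = 1.404e+06

1.404e+06 m/s


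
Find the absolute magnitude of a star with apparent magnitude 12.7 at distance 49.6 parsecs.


M = m - 5*log10(d) + 5 = 12.7 - 5*log10(49.6) + 5 = 9.2226

9.2226


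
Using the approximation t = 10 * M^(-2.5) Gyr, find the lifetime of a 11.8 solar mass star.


t = 10 * M^(-2.5) = 10 * 11.8^(-2.5) = 0.0209

0.0209 Gyr


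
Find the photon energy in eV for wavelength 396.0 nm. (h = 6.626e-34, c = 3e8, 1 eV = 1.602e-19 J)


E = hc/lambda = 6.626e-34 * 3e8 / 3.960e-07 = 5.020e-19 J = 3.1334 eV

3.1334 eV


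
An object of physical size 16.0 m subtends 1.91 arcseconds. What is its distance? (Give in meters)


D = size / theta_rad, theta_rad = 1.91 * pi/(180*3600) = 9.260e-06, D = 1.728e+06

1.728e+06 m


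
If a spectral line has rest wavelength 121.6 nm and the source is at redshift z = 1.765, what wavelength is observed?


lam_obs = lam_emit * (1 + z) = 121.6 * (1 + 1.765) = 336.224

336.224 nm


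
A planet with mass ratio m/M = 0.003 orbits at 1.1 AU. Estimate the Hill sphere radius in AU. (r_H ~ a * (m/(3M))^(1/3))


r_H = a * (m/3M)^(1/3) = 1.1 * (0.003/3)^(1/3) = 0.11

0.11 AU


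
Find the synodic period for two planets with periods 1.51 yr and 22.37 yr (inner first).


1/P_syn = |1/P1 - 1/P2| = |1/1.51 - 1/22.37| => P_syn = 1.6193

1.6193 years


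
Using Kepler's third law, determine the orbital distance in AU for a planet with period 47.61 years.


a = P^(2/3) = 47.61^(2/3) = 13.1361

13.1361 AU


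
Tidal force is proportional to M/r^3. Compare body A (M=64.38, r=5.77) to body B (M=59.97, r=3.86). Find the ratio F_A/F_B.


Ratio = (M1/r1^3) / (M2/r2^3) = (64.38/5.77^3) / (59.97/3.86^3) = 0.3214

0.3214


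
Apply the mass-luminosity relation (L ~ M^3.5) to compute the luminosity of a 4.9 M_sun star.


L/L_sun = (M/M_sun)^3.5 = 4.9^3.5 = 260.4272

260.4272 L_sun


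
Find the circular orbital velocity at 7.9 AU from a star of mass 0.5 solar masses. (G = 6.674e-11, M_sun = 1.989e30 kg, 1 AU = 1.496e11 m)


v = sqrt(GM/r) = sqrt(6.674e-11 * 9.945e+29 / 1.182e+12) = 7494.0425

7494.0425 m/s


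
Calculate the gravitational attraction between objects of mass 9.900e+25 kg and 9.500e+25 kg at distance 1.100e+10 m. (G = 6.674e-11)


F = G*m1*m2/r^2 = 6.674e-11 * 9.900e+25 * 9.500e+25 / (1.100e+10)^2 = 6.674e-11 * 9.405e+51 / 1.210e+20 = 5.188e+21

5.188e+21 N


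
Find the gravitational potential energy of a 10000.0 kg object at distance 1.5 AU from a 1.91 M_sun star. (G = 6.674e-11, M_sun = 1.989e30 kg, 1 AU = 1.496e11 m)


M = 1.91 * 1.989e30 kg = 3.79899e+30 kg; r = 1.5 AU * 1.496e11 m/AU = 2.244e+11 m. U = -GM*m/r = -(6.674e-11 * 3.79899e+30 * 10000.0) / 2.244e+11 = -1.130e+13

-1.130e+13 J


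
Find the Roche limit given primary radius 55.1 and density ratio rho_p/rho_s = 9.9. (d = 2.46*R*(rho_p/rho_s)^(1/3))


d_Roche = 2.46 * 55.1 * 9.9^(1/3) = 291.0483

291.0483


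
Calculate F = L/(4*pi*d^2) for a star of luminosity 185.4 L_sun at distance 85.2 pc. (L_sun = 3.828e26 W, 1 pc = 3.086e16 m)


F = L / (4*pi*d^2) = 7.097e+28 / (4*pi*(2.629e+18)^2) = 8.170e-10

8.170e-10 W/m^2


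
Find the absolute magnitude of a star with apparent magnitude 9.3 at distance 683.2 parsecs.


M = m - 5*log10(d) + 5 = 9.3 - 5*log10(683.2) + 5 = 0.1273

0.1273


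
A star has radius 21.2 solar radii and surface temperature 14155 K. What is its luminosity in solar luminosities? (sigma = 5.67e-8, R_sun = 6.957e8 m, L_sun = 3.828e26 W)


R = 21.2 * 6.957e8 m = 1.474884e+10 m. L = 4*pi*R^2*sigma*T^4 = 4*pi*(1.474884e+10)^2 * 5.67e-8 * 14155^4 = 6.222259885e+30 W. L/L_sun = 6.222259885e+30 / 3.828e26 = 16254.5974

16254.5974 L_sun


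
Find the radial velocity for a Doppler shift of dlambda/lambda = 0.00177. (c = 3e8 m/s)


v = (dlambda/lambda) * c = 0.00177 * 3e8 = 531000.0

531000.0 m/s


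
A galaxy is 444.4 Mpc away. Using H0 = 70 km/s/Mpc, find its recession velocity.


v = H0 * d = 70 * 444.4 = 31108.0

31108.0 km/s


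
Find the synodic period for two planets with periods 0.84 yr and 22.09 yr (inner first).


1/P_syn = |1/P1 - 1/P2| = |1/0.84 - 1/22.09| => P_syn = 0.8732

0.8732 years


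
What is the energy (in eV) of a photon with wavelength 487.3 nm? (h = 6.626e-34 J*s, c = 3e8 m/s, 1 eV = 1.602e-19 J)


E = hc/lambda = 6.626e-34 * 3e8 / 4.873e-07 = 4.079e-19 J = 2.5463 eV

2.5463 eV


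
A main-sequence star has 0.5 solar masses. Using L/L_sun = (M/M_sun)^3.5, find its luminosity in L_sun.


L/L_sun = (M/M_sun)^3.5 = 0.5^3.5 = 0.0884

0.0884 L_sun


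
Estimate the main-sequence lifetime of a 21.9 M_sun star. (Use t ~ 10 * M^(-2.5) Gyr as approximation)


t = 10 * M^(-2.5) = 10 * 21.9^(-2.5) = 0.0045

0.0045 Gyr


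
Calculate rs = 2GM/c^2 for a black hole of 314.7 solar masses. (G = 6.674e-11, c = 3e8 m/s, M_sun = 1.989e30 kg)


M = 314.7 * 1.989e30 kg = 6.259383e+32 kg. rs = 2GM/c^2 = 2 * 6.674e-11 * 6.259383e+32 / (3e8)^2 = 928336.0476

928336.0476 m


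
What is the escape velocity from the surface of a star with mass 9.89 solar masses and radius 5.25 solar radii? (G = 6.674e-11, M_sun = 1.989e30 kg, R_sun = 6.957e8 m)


M = 9.89 * 1.989e30 kg = 1.967121e+31 kg; R = 5.25 * 6.957e8 m = 3.652425e+09 m. v_esc = sqrt(2GM/R) = sqrt(2 * 6.674e-11 * 1.967121e+31 / 3.652425e+09) = 847877.2508

847877.2508 m/s


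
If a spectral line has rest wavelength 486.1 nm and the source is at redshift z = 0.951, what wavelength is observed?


lam_obs = lam_emit * (1 + z) = 486.1 * (1 + 0.951) = 948.3811

948.3811 nm


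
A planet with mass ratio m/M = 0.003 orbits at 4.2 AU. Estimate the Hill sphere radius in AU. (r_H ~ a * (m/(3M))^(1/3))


r_H = a * (m/3M)^(1/3) = 4.2 * (0.003/3)^(1/3) = 0.42

0.42 AU


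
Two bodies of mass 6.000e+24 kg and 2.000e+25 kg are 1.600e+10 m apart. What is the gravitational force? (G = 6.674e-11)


F = G*m1*m2/r^2 = 6.674e-11 * 6.000e+24 * 2.000e+25 / (1.600e+10)^2 = 6.674e-11 * 1.200e+50 / 2.560e+20 = 3.128e+19

3.128e+19 N


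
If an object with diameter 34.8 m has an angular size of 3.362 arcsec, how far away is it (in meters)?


D = size / theta_rad, theta_rad = 3.362 * pi/(180*3600) = 1.630e-05, D = 2.135e+06

2.135e+06 m


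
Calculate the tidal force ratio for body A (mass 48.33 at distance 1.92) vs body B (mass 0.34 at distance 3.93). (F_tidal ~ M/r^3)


Ratio = (M1/r1^3) / (M2/r2^3) = (48.33/1.92^3) / (0.34/3.93^3) = 1219.0228

1219.0228


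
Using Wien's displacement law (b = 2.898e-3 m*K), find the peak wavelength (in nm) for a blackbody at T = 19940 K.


lam_max = b / T = 2.898e-3 / 19940 = 1.453e-07 m = 145.336 nm

145.336 nm


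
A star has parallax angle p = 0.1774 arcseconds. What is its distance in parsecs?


d = 1/p = 1/0.1774 = 5.637

5.637 pc


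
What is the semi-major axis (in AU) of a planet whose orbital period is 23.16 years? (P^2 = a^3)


a = P^(2/3) = 23.16^(2/3) = 8.125

8.125 AU


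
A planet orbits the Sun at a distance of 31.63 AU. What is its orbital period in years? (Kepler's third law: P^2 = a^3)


P = a^(3/2) = 31.63^1.5 = 177.8889

177.8889 years


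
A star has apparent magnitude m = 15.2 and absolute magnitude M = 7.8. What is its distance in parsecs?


d = 10^((m - M + 5)/5) = 10^((15.2 - 7.8 + 5)/5) = 301.9952

301.9952 pc


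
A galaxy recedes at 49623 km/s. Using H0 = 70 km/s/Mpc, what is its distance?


d = v / H0 = 49623 / 70 = 708.9

708.9 Mpc


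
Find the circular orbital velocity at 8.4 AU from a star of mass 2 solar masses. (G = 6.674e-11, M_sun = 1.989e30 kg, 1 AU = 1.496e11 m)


v = sqrt(GM/r) = sqrt(6.674e-11 * 3.978e+30 / 1.257e+12) = 14535.1678

14535.1678 m/s


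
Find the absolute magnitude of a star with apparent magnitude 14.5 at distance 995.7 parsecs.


M = m - 5*log10(d) + 5 = 14.5 - 5*log10(995.7) + 5 = 4.5094

4.5094


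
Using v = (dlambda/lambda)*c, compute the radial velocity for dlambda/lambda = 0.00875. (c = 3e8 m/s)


v = (dlambda/lambda) * c = 0.00875 * 3e8 = 2.625e+06

2.625e+06 m/s


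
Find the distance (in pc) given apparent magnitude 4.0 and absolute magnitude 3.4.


d = 10^((m - M + 5)/5) = 10^((4.0 - 3.4 + 5)/5) = 13.1826

13.1826 pc


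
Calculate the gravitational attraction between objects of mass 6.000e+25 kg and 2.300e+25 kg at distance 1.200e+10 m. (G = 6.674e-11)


F = G*m1*m2/r^2 = 6.674e-11 * 6.000e+25 * 2.300e+25 / (1.200e+10)^2 = 6.674e-11 * 1.380e+51 / 1.440e+20 = 6.396e+20

6.396e+20 N


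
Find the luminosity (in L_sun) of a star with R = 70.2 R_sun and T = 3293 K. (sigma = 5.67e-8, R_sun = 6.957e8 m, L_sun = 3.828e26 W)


R = 70.2 * 6.957e8 m = 4.883814e+10 m. L = 4*pi*R^2*sigma*T^4 = 4*pi*(4.883814e+10)^2 * 5.67e-8 * 3293^4 = 1.99838001e+29 W. L/L_sun = 1.99838001e+29 / 3.828e26 = 522.0428

522.0428 L_sun


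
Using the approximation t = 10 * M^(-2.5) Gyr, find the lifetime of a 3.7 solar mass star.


t = 10 * M^(-2.5) = 10 * 3.7^(-2.5) = 0.3797

0.3797 Gyr


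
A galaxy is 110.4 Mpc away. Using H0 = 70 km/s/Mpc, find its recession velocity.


v = H0 * d = 70 * 110.4 = 7728.0

7728.0 km/s


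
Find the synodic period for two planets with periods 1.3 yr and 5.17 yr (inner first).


1/P_syn = |1/P1 - 1/P2| = |1/1.3 - 1/5.17| => P_syn = 1.7367

1.7367 years


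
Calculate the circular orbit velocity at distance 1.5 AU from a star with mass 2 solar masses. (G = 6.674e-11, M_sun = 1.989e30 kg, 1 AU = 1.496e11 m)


v = sqrt(GM/r) = sqrt(6.674e-11 * 3.978e+30 / 2.244e+11) = 34396.485

34396.485 m/s


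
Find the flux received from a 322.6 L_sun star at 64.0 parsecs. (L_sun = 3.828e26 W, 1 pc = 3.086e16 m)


F = L / (4*pi*d^2) = 1.235e+29 / (4*pi*(1.975e+18)^2) = 2.519e-09

2.519e-09 W/m^2


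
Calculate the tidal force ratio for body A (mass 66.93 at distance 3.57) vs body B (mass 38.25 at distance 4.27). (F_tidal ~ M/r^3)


Ratio = (M1/r1^3) / (M2/r2^3) = (66.93/3.57^3) / (38.25/4.27^3) = 2.9941

2.9941


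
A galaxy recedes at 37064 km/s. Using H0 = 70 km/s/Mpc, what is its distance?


d = v / H0 = 37064 / 70 = 529.4857

529.4857 Mpc


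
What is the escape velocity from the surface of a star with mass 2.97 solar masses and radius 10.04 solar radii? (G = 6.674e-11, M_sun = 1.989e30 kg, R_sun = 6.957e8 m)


M = 2.97 * 1.989e30 kg = 5.90733e+30 kg; R = 10.04 * 6.957e8 m = 6.984828e+09 m. v_esc = sqrt(2GM/R) = sqrt(2 * 6.674e-11 * 5.90733e+30 / 6.984828e+09) = 335989.6173

335989.6173 m/s


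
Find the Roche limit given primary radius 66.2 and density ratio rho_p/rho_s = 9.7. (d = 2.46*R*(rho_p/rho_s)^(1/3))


d_Roche = 2.46 * 66.2 * 9.7^(1/3) = 347.3098

347.3098


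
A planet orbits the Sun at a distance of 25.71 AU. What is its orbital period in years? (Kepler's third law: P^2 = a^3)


P = a^(3/2) = 25.71^1.5 = 130.3626

130.3626 years


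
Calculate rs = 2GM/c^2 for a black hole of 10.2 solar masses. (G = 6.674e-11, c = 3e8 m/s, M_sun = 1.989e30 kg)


M = 10.2 * 1.989e30 kg = 2.02878e+31 kg. rs = 2GM/c^2 = 2 * 6.674e-11 * 2.02878e+31 / (3e8)^2 = 30089.0616

30089.0616 m


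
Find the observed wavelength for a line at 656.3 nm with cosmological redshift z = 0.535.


lam_obs = lam_emit * (1 + z) = 656.3 * (1 + 0.535) = 1007.4205

1007.4205 nm


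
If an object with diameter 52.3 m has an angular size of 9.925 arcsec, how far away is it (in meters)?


D = size / theta_rad, theta_rad = 9.925 * pi/(180*3600) = 4.812e-05, D = 1.087e+06

1.087e+06 m


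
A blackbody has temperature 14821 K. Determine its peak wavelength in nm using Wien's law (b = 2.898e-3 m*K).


lam_max = b / T = 2.898e-3 / 14821 = 1.955e-07 m = 195.5334 nm

195.5334 nm


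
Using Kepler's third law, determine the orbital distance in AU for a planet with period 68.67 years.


a = P^(2/3) = 68.67^(2/3) = 16.7692

16.7692 AU


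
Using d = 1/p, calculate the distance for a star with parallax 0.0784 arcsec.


d = 1/p = 1/0.0784 = 12.7551

12.7551 pc


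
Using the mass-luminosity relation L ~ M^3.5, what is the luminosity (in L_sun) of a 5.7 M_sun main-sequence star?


L/L_sun = (M/M_sun)^3.5 = 5.7^3.5 = 442.1422

442.1422 L_sun


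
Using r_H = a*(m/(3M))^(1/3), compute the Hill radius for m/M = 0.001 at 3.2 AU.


r_H = a * (m/3M)^(1/3) = 3.2 * (0.001/3)^(1/3) = 0.2219

0.2219 AU


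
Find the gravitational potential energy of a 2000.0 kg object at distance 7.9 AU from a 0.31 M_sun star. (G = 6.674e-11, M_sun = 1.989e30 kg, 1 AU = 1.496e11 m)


M = 0.31 * 1.989e30 kg = 6.1659e+29 kg; r = 7.9 AU * 1.496e11 m/AU = 1.18184e+12 m. U = -GM*m/r = -(6.674e-11 * 6.1659e+29 * 2000.0) / 1.18184e+12 = -6.964e+10

-6.964e+10 J


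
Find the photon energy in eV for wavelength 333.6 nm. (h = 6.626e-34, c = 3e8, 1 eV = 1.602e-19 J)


E = hc/lambda = 6.626e-34 * 3e8 / 3.336e-07 = 5.959e-19 J = 3.7195 eV

3.7195 eV


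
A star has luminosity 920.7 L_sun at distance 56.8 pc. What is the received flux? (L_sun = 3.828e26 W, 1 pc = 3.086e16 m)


F = L / (4*pi*d^2) = 3.524e+29 / (4*pi*(1.753e+18)^2) = 9.128e-09

9.128e-09 W/m^2


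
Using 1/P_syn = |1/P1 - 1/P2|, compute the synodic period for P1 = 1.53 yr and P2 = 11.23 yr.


1/P_syn = |1/P1 - 1/P2| = |1/1.53 - 1/11.23| => P_syn = 1.7713

1.7713 years


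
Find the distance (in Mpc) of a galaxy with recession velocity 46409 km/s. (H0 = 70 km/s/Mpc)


d = v / H0 = 46409 / 70 = 662.9857

662.9857 Mpc


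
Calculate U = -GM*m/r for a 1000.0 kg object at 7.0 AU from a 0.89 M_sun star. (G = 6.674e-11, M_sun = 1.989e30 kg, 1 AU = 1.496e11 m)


M = 0.89 * 1.989e30 kg = 1.77021e+30 kg; r = 7.0 AU * 1.496e11 m/AU = 1.0472e+12 m. U = -GM*m/r = -(6.674e-11 * 1.77021e+30 * 1000.0) / 1.0472e+12 = -1.128e+11

-1.128e+11 J


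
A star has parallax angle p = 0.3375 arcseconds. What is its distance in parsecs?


d = 1/p = 1/0.3375 = 2.963

2.963 pc


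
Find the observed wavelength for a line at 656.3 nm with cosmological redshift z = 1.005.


lam_obs = lam_emit * (1 + z) = 656.3 * (1 + 1.005) = 1315.8815

1315.8815 nm


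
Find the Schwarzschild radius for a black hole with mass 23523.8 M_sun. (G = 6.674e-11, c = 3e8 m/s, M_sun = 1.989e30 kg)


M = 23523.8 * 1.989e30 kg = 4.67888382e+34 kg. rs = 2GM/c^2 = 2 * 6.674e-11 * 4.67888382e+34 / (3e8)^2 = 6.939e+07

6.939e+07 m


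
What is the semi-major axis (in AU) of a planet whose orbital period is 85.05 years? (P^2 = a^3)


a = P^(2/3) = 85.05^(2/3) = 19.3397

19.3397 AU


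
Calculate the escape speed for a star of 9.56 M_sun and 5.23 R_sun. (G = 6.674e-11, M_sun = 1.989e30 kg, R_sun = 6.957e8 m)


M = 9.56 * 1.989e30 kg = 1.901484e+31 kg; R = 5.23 * 6.957e8 m = 3.638511e+09 m. v_esc = sqrt(2GM/R) = sqrt(2 * 6.674e-11 * 1.901484e+31 / 3.638511e+09) = 835204.048

835204.048 m/s


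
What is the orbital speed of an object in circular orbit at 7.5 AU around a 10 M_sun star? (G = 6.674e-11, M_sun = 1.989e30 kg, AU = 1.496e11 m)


v = sqrt(GM/r) = sqrt(6.674e-11 * 1.989e+31 / 1.122e+12) = 34396.485

34396.485 m/s


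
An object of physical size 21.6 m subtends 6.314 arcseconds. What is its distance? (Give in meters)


D = size / theta_rad, theta_rad = 6.314 * pi/(180*3600) = 3.061e-05, D = 705625.5646

705625.5646 m


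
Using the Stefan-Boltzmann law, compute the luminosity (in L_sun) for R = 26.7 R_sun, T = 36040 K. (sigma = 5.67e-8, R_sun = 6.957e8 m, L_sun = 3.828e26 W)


R = 26.7 * 6.957e8 m = 1.857519e+10 m. L = 4*pi*R^2*sigma*T^4 = 4*pi*(1.857519e+10)^2 * 5.67e-8 * 36040^4 = 4.147616386e+32 W. L/L_sun = 4.147616386e+32 / 3.828e26 = 1.083e+06

1.083e+06 L_sun


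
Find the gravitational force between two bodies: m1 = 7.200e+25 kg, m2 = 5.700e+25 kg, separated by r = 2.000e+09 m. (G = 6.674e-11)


F = G*m1*m2/r^2 = 6.674e-11 * 7.200e+25 * 5.700e+25 / (2.000e+09)^2 = 6.674e-11 * 4.104e+51 / 4.000e+18 = 6.848e+22

6.848e+22 N


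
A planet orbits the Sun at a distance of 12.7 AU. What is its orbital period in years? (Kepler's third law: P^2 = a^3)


P = a^(3/2) = 12.7^1.5 = 45.2591

45.2591 years


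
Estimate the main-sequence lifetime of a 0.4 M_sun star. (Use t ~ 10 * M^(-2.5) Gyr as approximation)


t = 10 * M^(-2.5) = 10 * 0.4^(-2.5) = 98.8212

98.8212 Gyr


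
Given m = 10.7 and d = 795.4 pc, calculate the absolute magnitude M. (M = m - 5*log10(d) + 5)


M = m - 5*log10(d) + 5 = 10.7 - 5*log10(795.4) + 5 = 1.1971

1.1971


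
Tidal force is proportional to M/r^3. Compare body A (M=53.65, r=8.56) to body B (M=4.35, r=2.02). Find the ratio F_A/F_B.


Ratio = (M1/r1^3) / (M2/r2^3) = (53.65/8.56^3) / (4.35/2.02^3) = 0.1621

0.1621


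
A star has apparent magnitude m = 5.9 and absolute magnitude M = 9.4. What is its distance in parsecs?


d = 10^((m - M + 5)/5) = 10^((5.9 - 9.4 + 5)/5) = 1.9953

1.9953 pc


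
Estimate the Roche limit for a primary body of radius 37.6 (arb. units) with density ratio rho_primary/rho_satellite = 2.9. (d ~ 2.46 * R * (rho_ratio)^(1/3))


d_Roche = 2.46 * 37.6 * 2.9^(1/3) = 131.9033

131.9033


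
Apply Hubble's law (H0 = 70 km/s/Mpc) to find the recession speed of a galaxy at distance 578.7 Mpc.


v = H0 * d = 70 * 578.7 = 40509.0

40509.0 km/s


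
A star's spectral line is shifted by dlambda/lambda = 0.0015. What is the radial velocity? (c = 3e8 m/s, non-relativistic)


v = (dlambda/lambda) * c = 0.0015 * 3e8 = 450000.0

450000.0 m/s


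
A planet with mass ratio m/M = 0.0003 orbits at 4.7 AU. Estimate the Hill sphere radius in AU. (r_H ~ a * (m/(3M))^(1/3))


r_H = a * (m/3M)^(1/3) = 4.7 * (0.0003/3)^(1/3) = 0.2182

0.2182 AU


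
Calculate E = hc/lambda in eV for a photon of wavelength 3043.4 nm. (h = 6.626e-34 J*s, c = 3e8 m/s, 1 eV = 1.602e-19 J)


E = hc/lambda = 6.626e-34 * 3e8 / 3.043e-06 = 6.532e-20 J = 0.4077 eV

0.4077 eV


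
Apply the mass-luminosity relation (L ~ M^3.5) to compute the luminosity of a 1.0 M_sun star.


L/L_sun = (M/M_sun)^3.5 = 1.0^3.5 = 1.0

1.0 L_sun


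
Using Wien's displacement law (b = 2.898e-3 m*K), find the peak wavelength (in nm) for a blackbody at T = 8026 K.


lam_max = b / T = 2.898e-3 / 8026 = 3.611e-07 m = 361.0765 nm

361.0765 nm


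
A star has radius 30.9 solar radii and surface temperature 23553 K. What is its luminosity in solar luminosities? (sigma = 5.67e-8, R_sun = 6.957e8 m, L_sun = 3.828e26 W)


R = 30.9 * 6.957e8 m = 2.149713e+10 m. L = 4*pi*R^2*sigma*T^4 = 4*pi*(2.149713e+10)^2 * 5.67e-8 * 23553^4 = 1.013301806e+32 W. L/L_sun = 1.013301806e+32 / 3.828e26 = 264707.8909

264707.8909 L_sun


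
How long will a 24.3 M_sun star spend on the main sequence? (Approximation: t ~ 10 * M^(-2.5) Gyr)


t = 10 * M^(-2.5) = 10 * 24.3^(-2.5) = 0.0034

0.0034 Gyr


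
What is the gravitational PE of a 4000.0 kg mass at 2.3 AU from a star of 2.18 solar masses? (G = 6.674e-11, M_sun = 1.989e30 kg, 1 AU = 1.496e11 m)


M = 2.18 * 1.989e30 kg = 4.33602e+30 kg; r = 2.3 AU * 1.496e11 m/AU = 3.4408e+11 m. U = -GM*m/r = -(6.674e-11 * 4.33602e+30 * 4000.0) / 3.4408e+11 = -3.364e+12

-3.364e+12 J


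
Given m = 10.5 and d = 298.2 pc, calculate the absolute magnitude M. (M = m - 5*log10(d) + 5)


M = m - 5*log10(d) + 5 = 10.5 - 5*log10(298.2) + 5 = 3.1275

3.1275


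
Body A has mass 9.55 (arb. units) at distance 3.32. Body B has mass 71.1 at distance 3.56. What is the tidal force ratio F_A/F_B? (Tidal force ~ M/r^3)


Ratio = (M1/r1^3) / (M2/r2^3) = (9.55/3.32^3) / (71.1/3.56^3) = 0.1656

0.1656


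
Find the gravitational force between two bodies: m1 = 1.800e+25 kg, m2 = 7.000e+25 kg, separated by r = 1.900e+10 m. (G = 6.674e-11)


F = G*m1*m2/r^2 = 6.674e-11 * 1.800e+25 * 7.000e+25 / (1.900e+10)^2 = 6.674e-11 * 1.260e+51 / 3.610e+20 = 2.329e+20

2.329e+20 N


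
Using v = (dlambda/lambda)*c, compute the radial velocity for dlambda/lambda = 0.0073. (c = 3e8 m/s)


v = (dlambda/lambda) * c = 0.0073 * 3e8 = 2.190e+06

2.190e+06 m/s


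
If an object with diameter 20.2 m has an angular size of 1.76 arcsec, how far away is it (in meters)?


D = size / theta_rad, theta_rad = 1.76 * pi/(180*3600) = 8.533e-06, D = 2.367e+06

2.367e+06 m


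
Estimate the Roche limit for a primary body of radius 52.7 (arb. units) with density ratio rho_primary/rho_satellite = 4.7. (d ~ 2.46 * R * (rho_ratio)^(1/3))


d_Roche = 2.46 * 52.7 * 4.7^(1/3) = 217.1593

217.1593
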